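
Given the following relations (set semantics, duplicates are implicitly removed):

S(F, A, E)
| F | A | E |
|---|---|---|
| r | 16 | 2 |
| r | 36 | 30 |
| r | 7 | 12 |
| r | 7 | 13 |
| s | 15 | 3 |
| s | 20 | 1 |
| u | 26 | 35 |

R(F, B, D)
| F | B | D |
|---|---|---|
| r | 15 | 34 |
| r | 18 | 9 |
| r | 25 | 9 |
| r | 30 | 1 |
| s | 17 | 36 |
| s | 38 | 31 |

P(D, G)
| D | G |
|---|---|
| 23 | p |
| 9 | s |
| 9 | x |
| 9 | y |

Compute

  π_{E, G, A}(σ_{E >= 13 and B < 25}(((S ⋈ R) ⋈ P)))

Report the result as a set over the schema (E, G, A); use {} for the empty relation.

S ⋈ R (natural join on F): {(r, 16, 2, 15, 34), (r, 16, 2, 18, 9), (r, 16, 2, 25, 9), (r, 16, 2, 30, 1), (r, 36, 30, 15, 34), (r, 36, 30, 18, 9), (r, 36, 30, 25, 9), (r, 36, 30, 30, 1), (r, 7, 12, 15, 34), (r, 7, 12, 18, 9), (r, 7, 12, 25, 9), (r, 7, 12, 30, 1), (r, 7, 13, 15, 34), (r, 7, 13, 18, 9), (r, 7, 13, 25, 9), (r, 7, 13, 30, 1), (s, 15, 3, 17, 36), (s, 15, 3, 38, 31), (s, 20, 1, 17, 36), (s, 20, 1, 38, 31)}
(S ⋈ R) ⋈ P (natural join on D): {(r, 16, 2, 18, 9, s), (r, 16, 2, 18, 9, x), (r, 16, 2, 18, 9, y), (r, 16, 2, 25, 9, s), (r, 16, 2, 25, 9, x), (r, 16, 2, 25, 9, y), (r, 36, 30, 18, 9, s), (r, 36, 30, 18, 9, x), (r, 36, 30, 18, 9, y), (r, 36, 30, 25, 9, s), (r, 36, 30, 25, 9, x), (r, 36, 30, 25, 9, y), (r, 7, 12, 18, 9, s), (r, 7, 12, 18, 9, x), (r, 7, 12, 18, 9, y), (r, 7, 12, 25, 9, s), (r, 7, 12, 25, 9, x), (r, 7, 12, 25, 9, y), (r, 7, 13, 18, 9, s), (r, 7, 13, 18, 9, x), (r, 7, 13, 18, 9, y), (r, 7, 13, 25, 9, s), (r, 7, 13, 25, 9, x), (r, 7, 13, 25, 9, y)}
Filtering on E >= 13 and B < 25 leaves {(r, 36, 30, 18, 9, s), (r, 36, 30, 18, 9, x), (r, 36, 30, 18, 9, y), (r, 7, 13, 18, 9, s), (r, 7, 13, 18, 9, x), (r, 7, 13, 18, 9, y)}.
π[E, G, A]: project onto (E, G, A) → {(13, s, 7), (13, x, 7), (13, y, 7), (30, s, 36), (30, x, 36), (30, y, 36)}

{(13, s, 7), (13, x, 7), (13, y, 7), (30, s, 36), (30, x, 36), (30, y, 36)}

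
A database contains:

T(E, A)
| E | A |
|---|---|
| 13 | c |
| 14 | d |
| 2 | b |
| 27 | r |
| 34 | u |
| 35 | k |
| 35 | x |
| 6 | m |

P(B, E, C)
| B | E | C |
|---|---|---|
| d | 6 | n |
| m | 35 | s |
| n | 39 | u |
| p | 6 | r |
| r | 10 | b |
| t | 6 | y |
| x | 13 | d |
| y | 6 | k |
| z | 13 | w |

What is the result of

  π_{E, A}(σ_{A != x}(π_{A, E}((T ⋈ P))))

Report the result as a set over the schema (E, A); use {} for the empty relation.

{(13, c), (35, k), (6, m)}

T ⋈ P (natural join on E): {(13, c, x, d), (13, c, z, w), (35, k, m, s), (35, x, m, s), (6, m, d, n), (6, m, p, r), (6, m, t, y), (6, m, y, k)}
Keep only column(s) A, E (4 duplicate(s) eliminated): {(c, 13), (k, 35), (m, 6), (x, 35)}
σ[A != x]: keep tuples satisfying A != x → {(c, 13), (k, 35), (m, 6)}
Keep only column(s) E, A: {(13, c), (35, k), (6, m)}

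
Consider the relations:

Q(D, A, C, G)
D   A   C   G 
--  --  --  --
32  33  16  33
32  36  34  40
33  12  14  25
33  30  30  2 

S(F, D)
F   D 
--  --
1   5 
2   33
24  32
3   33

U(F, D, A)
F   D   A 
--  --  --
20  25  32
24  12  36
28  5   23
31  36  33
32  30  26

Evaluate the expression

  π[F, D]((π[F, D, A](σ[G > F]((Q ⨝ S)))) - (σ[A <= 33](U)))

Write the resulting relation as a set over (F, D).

{(2, 33), (24, 32), (3, 33)}

Joining Q and S on D yields {(32, 33, 16, 33, 24), (32, 36, 34, 40, 24), (33, 12, 14, 25, 2), (33, 12, 14, 25, 3), (33, 30, 30, 2, 2), (33, 30, 30, 2, 3)}.
σ[G > F]: keep tuples satisfying G > F → {(32, 33, 16, 33, 24), (32, 36, 34, 40, 24), (33, 12, 14, 25, 2), (33, 12, 14, 25, 3)}
π[F, D, A]: project onto (F, D, A) → {(2, 33, 12), (24, 32, 33), (24, 32, 36), (3, 33, 12)}
σ[A <= 33]: keep tuples satisfying A <= 33 → {(20, 25, 32), (28, 5, 23), (31, 36, 33), (32, 30, 26)}
Difference: {(2, 33, 12), (24, 32, 33), (24, 32, 36), (3, 33, 12)} with {(20, 25, 32), (28, 5, 23), (31, 36, 33), (32, 30, 26)} → {(2, 33, 12), (24, 32, 33), (24, 32, 36), (3, 33, 12)}
π[F, D]: project onto (F, D) (1 duplicate(s) eliminated) → {(2, 33), (24, 32), (3, 33)}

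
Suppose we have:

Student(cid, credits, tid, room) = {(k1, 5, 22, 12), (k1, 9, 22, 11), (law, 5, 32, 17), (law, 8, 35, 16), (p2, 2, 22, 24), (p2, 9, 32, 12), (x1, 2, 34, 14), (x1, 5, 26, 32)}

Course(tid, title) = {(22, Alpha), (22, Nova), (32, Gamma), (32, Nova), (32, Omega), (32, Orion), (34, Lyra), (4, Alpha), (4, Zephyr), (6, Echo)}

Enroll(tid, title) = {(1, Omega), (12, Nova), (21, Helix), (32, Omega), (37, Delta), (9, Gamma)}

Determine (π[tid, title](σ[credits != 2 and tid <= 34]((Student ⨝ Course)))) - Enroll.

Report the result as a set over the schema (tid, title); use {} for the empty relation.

Joining Student and Course on tid yields {(k1, 5, 22, 12, Alpha), (k1, 5, 22, 12, Nova), (k1, 9, 22, 11, Alpha), (k1, 9, 22, 11, Nova), (law, 5, 32, 17, Gamma), (law, 5, 32, 17, Nova), (law, 5, 32, 17, Omega), (law, 5, 32, 17, Orion), (p2, 2, 22, 24, Alpha), (p2, 2, 22, 24, Nova), (p2, 9, 32, 12, Gamma), (p2, 9, 32, 12, Nova), (p2, 9, 32, 12, Omega), (p2, 9, 32, 12, Orion), (x1, 2, 34, 14, Lyra)}.
Filtering on credits != 2 and tid <= 34 leaves {(k1, 5, 22, 12, Alpha), (k1, 5, 22, 12, Nova), (k1, 9, 22, 11, Alpha), (k1, 9, 22, 11, Nova), (law, 5, 32, 17, Gamma), (law, 5, 32, 17, Nova), (law, 5, 32, 17, Omega), (law, 5, 32, 17, Orion), (p2, 9, 32, 12, Gamma), (p2, 9, 32, 12, Nova), (p2, 9, 32, 12, Omega), (p2, 9, 32, 12, Orion)}.
π[tid, title]: project onto (tid, title) (6 duplicate(s) eliminated) → {(22, Alpha), (22, Nova), (32, Gamma), (32, Nova), (32, Omega), (32, Orion)}
Difference: {(22, Alpha), (22, Nova), (32, Gamma), (32, Nova), (32, Omega), (32, Orion)} with {(1, Omega), (12, Nova), (21, Helix), (32, Omega), (37, Delta), (9, Gamma)} → {(22, Alpha), (22, Nova), (32, Gamma), (32, Nova), (32, Orion)}

{(22, Alpha), (22, Nova), (32, Gamma), (32, Nova), (32, Orion)}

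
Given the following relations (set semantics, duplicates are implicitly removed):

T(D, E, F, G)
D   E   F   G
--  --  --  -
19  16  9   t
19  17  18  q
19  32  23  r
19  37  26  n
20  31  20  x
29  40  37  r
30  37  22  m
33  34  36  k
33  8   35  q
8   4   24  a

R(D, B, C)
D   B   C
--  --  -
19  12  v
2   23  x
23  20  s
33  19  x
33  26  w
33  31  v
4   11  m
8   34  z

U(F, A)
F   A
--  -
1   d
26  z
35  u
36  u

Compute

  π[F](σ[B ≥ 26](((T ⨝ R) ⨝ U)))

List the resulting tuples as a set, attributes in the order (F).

{35, 36}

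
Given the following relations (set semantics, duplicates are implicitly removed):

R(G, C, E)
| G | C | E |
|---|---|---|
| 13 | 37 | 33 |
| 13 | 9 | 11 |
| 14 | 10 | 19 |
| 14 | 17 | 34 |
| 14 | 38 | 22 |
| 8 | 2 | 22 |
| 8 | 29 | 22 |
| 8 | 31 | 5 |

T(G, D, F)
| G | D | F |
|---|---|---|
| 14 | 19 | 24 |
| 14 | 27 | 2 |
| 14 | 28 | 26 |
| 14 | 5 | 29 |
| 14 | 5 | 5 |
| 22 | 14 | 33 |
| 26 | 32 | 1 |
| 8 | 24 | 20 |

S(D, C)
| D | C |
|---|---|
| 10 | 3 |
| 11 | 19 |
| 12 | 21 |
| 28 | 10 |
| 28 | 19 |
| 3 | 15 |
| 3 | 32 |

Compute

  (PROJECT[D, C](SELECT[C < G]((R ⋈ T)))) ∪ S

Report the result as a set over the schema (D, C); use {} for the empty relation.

Natural join on G: {(14, 10, 19, 19, 24), (14, 10, 19, 27, 2), (14, 10, 19, 28, 26), (14, 10, 19, 5, 29), (14, 10, 19, 5, 5), (14, 17, 34, 19, 24), (14, 17, 34, 27, 2), (14, 17, 34, 28, 26), (14, 17, 34, 5, 29), (14, 17, 34, 5, 5), (14, 38, 22, 19, 24), (14, 38, 22, 27, 2), (14, 38, 22, 28, 26), (14, 38, 22, 5, 29), (14, 38, 22, 5, 5), (8, 2, 22, 24, 20), (8, 29, 22, 24, 20), (8, 31, 5, 24, 20)}
Apply σ_{C < G}; surviving tuples: {(14, 10, 19, 19, 24), (14, 10, 19, 27, 2), (14, 10, 19, 28, 26), (14, 10, 19, 5, 29), (14, 10, 19, 5, 5), (8, 2, 22, 24, 20)}
π[D, C]: project onto (D, C) (1 duplicate(s) eliminated) → {(19, 10), (24, 2), (27, 10), (28, 10), (5, 10)}
Union: {(19, 10), (24, 2), (27, 10), (28, 10), (5, 10)} with {(10, 3), (11, 19), (12, 21), (28, 10), (28, 19), (3, 15), (3, 32)} → {(10, 3), (11, 19), (12, 21), (19, 10), (24, 2), (27, 10), (28, 10), (28, 19), (3, 15), (3, 32), (5, 10)}

{(10, 3), (11, 19), (12, 21), (19, 10), (24, 2), (27, 10), (28, 10), (28, 19), (3, 15), (3, 32), (5, 10)}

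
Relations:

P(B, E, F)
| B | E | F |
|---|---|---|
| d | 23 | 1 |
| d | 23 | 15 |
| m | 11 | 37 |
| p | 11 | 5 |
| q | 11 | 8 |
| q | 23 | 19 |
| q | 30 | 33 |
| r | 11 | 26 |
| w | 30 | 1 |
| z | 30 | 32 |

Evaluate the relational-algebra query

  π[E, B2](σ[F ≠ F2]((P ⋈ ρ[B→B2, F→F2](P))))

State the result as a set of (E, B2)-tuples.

{(11, m), (11, p), (11, q), (11, r), (23, d), (23, q), (30, q), (30, w), (30, z)}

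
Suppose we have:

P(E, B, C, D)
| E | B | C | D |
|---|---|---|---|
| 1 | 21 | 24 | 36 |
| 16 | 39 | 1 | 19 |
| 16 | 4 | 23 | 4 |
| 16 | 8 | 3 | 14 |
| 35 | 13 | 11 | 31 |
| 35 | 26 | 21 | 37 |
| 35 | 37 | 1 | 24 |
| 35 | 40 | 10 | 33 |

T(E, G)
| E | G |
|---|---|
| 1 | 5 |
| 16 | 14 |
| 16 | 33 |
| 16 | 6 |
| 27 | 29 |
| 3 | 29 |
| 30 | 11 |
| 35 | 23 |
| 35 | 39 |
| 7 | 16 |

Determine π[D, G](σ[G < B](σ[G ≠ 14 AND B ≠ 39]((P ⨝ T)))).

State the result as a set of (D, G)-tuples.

{(14, 6), (24, 23), (33, 23), (33, 39), (36, 5), (37, 23)}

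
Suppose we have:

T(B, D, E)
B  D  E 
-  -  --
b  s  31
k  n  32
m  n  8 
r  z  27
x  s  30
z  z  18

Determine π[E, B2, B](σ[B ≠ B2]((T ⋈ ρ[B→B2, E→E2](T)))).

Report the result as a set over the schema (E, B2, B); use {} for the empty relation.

{(18, r, z), (27, z, r), (30, b, x), (31, x, b), (32, m, k), (8, k, m)}

ρ[B→B2, E→E2]: schema becomes (B2, D, E2); tuples unchanged.
Joining T and ρ[B→B2, E→E2](T) on D yields {(b, s, 31, b, 31), (b, s, 31, x, 30), (k, n, 32, k, 32), (k, n, 32, m, 8), (m, n, 8, k, 32), (m, n, 8, m, 8), (r, z, 27, r, 27), (r, z, 27, z, 18), (x, s, 30, b, 31), (x, s, 30, x, 30), (z, z, 18, r, 27), (z, z, 18, z, 18)}.
Filtering on B ≠ B2 leaves {(b, s, 31, x, 30), (k, n, 32, m, 8), (m, n, 8, k, 32), (r, z, 27, z, 18), (x, s, 30, b, 31), (z, z, 18, r, 27)}.
Keep only column(s) E, B2, B: {(18, r, z), (27, z, r), (30, b, x), (31, x, b), (32, m, k), (8, k, m)}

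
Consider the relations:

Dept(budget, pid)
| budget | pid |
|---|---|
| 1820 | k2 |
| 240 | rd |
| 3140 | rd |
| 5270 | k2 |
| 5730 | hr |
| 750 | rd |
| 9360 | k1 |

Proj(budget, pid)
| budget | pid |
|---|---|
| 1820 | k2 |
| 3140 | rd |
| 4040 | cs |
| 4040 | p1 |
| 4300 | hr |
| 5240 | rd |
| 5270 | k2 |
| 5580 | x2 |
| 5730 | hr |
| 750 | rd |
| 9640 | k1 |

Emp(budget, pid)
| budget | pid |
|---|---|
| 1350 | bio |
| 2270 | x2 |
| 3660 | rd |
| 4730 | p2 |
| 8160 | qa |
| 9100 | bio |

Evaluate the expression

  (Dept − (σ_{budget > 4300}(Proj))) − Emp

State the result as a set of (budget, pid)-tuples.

Selection budget > 4300: {(5240, rd), (5270, k2), (5580, x2), (5730, hr), (9640, k1)}
Set difference of the two operands is {(1820, k2), (240, rd), (3140, rd), (750, rd), (9360, k1)}.
Set difference of the two operands is {(1820, k2), (240, rd), (3140, rd), (750, rd), (9360, k1)}.

{(1820, k2), (240, rd), (3140, rd), (750, rd), (9360, k1)}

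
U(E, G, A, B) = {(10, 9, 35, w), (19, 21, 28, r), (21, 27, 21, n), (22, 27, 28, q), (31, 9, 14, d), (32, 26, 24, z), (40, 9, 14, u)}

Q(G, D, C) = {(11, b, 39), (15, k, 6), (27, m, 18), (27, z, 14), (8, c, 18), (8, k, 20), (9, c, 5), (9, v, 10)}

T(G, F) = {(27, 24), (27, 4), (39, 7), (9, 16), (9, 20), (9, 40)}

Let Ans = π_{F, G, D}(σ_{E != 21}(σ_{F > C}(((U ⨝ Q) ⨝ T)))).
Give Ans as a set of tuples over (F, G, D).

{(16, 9, c), (16, 9, v), (20, 9, c), (20, 9, v), (24, 27, m), (24, 27, z), (40, 9, c), (40, 9, v)}

U ⋈ Q (natural join on G): {(10, 9, 35, w, c, 5), (10, 9, 35, w, v, 10), (21, 27, 21, n, m, 18), (21, 27, 21, n, z, 14), (22, 27, 28, q, m, 18), (22, 27, 28, q, z, 14), (31, 9, 14, d, c, 5), (31, 9, 14, d, v, 10), (40, 9, 14, u, c, 5), (40, 9, 14, u, v, 10)}
(U ⨝ Q) ⋈ T (natural join on G): {(10, 9, 35, w, c, 5, 16), (10, 9, 35, w, c, 5, 20), (10, 9, 35, w, c, 5, 40), (10, 9, 35, w, v, 10, 16), (10, 9, 35, w, v, 10, 20), (10, 9, 35, w, v, 10, 40), (21, 27, 21, n, m, 18, 24), (21, 27, 21, n, m, 18, 4), (21, 27, 21, n, z, 14, 24), (21, 27, 21, n, z, 14, 4), (22, 27, 28, q, m, 18, 24), (22, 27, 28, q, m, 18, 4), (22, 27, 28, q, z, 14, 24), (22, 27, 28, q, z, 14, 4), (31, 9, 14, d, c, 5, 16), (31, 9, 14, d, c, 5, 20), (31, 9, 14, d, c, 5, 40), (31, 9, 14, d, v, 10, 16), (31, 9, 14, d, v, 10, 20), (31, 9, 14, d, v, 10, 40), (40, 9, 14, u, c, 5, 16), (40, 9, 14, u, c, 5, 20), (40, 9, 14, u, c, 5, 40), (40, 9, 14, u, v, 10, 16), (40, 9, 14, u, v, 10, 20), (40, 9, 14, u, v, 10, 40)}
Filtering on F > C leaves {(10, 9, 35, w, c, 5, 16), (10, 9, 35, w, c, 5, 20), (10, 9, 35, w, c, 5, 40), (10, 9, 35, w, v, 10, 16), (10, 9, 35, w, v, 10, 20), (10, 9, 35, w, v, 10, 40), (21, 27, 21, n, m, 18, 24), (21, 27, 21, n, z, 14, 24), (22, 27, 28, q, m, 18, 24), (22, 27, 28, q, z, 14, 24), (31, 9, 14, d, c, 5, 16), (31, 9, 14, d, c, 5, 20), (31, 9, 14, d, c, 5, 40), (31, 9, 14, d, v, 10, 16), (31, 9, 14, d, v, 10, 20), (31, 9, 14, d, v, 10, 40), (40, 9, 14, u, c, 5, 16), (40, 9, 14, u, c, 5, 20), (40, 9, 14, u, c, 5, 40), (40, 9, 14, u, v, 10, 16), (40, 9, 14, u, v, 10, 20), (40, 9, 14, u, v, 10, 40)}.
Filtering on E != 21 leaves {(10, 9, 35, w, c, 5, 16), (10, 9, 35, w, c, 5, 20), (10, 9, 35, w, c, 5, 40), (10, 9, 35, w, v, 10, 16), (10, 9, 35, w, v, 10, 20), (10, 9, 35, w, v, 10, 40), (22, 27, 28, q, m, 18, 24), (22, 27, 28, q, z, 14, 24), (31, 9, 14, d, c, 5, 16), (31, 9, 14, d, c, 5, 20), (31, 9, 14, d, c, 5, 40), (31, 9, 14, d, v, 10, 16), (31, 9, 14, d, v, 10, 20), (31, 9, 14, d, v, 10, 40), (40, 9, 14, u, c, 5, 16), (40, 9, 14, u, c, 5, 20), (40, 9, 14, u, c, 5, 40), (40, 9, 14, u, v, 10, 16), (40, 9, 14, u, v, 10, 20), (40, 9, 14, u, v, 10, 40)}.
Keep only column(s) F, G, D (12 duplicate(s) eliminated): {(16, 9, c), (16, 9, v), (20, 9, c), (20, 9, v), (24, 27, m), (24, 27, z), (40, 9, c), (40, 9, v)}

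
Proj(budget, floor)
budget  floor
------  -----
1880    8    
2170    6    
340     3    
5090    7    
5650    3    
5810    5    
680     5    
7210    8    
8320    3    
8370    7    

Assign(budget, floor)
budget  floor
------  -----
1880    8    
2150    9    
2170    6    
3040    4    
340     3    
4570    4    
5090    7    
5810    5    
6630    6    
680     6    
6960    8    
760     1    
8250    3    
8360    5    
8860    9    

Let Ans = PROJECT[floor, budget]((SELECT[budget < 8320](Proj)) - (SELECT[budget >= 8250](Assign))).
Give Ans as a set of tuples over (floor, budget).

{(3, 340), (3, 5650), (5, 5810), (5, 680), (6, 2170), (7, 5090), (8, 1880), (8, 7210)}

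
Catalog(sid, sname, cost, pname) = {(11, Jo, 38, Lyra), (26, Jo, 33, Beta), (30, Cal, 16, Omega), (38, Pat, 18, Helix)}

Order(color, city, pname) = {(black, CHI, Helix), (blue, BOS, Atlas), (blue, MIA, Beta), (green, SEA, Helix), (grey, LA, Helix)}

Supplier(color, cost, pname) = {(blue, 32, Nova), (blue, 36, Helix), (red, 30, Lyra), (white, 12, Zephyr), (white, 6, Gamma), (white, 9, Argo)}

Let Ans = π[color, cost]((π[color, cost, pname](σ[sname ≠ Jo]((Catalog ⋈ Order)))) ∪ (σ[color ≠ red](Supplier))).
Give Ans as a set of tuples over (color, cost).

Natural join on pname: {(26, Jo, 33, Beta, blue, MIA), (38, Pat, 18, Helix, black, CHI), (38, Pat, 18, Helix, green, SEA), (38, Pat, 18, Helix, grey, LA)}
σ[sname ≠ Jo]: keep tuples satisfying sname ≠ Jo → {(38, Pat, 18, Helix, black, CHI), (38, Pat, 18, Helix, green, SEA), (38, Pat, 18, Helix, grey, LA)}
Projecting to color, cost, pname: {(black, 18, Helix), (green, 18, Helix), (grey, 18, Helix)}
σ[color ≠ red]: keep tuples satisfying color ≠ red → {(blue, 32, Nova), (blue, 36, Helix), (white, 12, Zephyr), (white, 6, Gamma), (white, 9, Argo)}
Set union of the two operands is {(black, 18, Helix), (blue, 32, Nova), (blue, 36, Helix), (green, 18, Helix), (grey, 18, Helix), (white, 12, Zephyr), (white, 6, Gamma), (white, 9, Argo)}.
Projecting to color, cost: {(black, 18), (blue, 32), (blue, 36), (green, 18), (grey, 18), (white, 12), (white, 6), (white, 9)}

{(black, 18), (blue, 32), (blue, 36), (green, 18), (grey, 18), (white, 12), (white, 6), (white, 9)}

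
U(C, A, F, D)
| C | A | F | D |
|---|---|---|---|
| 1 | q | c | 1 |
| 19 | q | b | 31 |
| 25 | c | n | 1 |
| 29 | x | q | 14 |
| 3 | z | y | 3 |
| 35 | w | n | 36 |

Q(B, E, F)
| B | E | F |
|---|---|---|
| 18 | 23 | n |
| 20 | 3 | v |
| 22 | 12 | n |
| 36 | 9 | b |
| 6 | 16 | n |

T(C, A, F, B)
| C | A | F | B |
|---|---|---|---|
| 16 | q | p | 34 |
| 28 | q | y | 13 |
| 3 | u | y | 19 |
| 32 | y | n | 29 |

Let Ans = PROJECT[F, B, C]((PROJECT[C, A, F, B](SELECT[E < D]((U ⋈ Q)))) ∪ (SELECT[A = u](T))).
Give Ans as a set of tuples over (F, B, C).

U ⋈ Q (natural join on F): {(19, q, b, 31, 36, 9), (25, c, n, 1, 18, 23), (25, c, n, 1, 22, 12), (25, c, n, 1, 6, 16), (35, w, n, 36, 18, 23), (35, w, n, 36, 22, 12), (35, w, n, 36, 6, 16)}
Selection E < D: {(19, q, b, 31, 36, 9), (35, w, n, 36, 18, 23), (35, w, n, 36, 22, 12), (35, w, n, 36, 6, 16)}
π_{C, A, F, B} gives {(19, q, b, 36), (35, w, n, 18), (35, w, n, 22), (35, w, n, 6)}.
Selection A = u: {(3, u, y, 19)}
Taking the union: {(19, q, b, 36), (3, u, y, 19), (35, w, n, 18), (35, w, n, 22), (35, w, n, 6)}
π_{F, B, C} gives {(b, 36, 19), (n, 18, 35), (n, 22, 35), (n, 6, 35), (y, 19, 3)}.

{(b, 36, 19), (n, 18, 35), (n, 22, 35), (n, 6, 35), (y, 19, 3)}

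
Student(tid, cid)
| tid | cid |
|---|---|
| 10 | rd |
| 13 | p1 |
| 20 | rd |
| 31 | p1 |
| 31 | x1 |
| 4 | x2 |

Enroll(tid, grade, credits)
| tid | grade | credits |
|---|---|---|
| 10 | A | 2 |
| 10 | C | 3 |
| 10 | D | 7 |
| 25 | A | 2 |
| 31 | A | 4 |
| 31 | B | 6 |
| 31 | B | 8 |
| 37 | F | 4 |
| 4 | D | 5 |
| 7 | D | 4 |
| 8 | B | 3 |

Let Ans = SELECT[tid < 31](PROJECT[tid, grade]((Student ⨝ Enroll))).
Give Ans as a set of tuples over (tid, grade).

{(10, A), (10, C), (10, D), (4, D)}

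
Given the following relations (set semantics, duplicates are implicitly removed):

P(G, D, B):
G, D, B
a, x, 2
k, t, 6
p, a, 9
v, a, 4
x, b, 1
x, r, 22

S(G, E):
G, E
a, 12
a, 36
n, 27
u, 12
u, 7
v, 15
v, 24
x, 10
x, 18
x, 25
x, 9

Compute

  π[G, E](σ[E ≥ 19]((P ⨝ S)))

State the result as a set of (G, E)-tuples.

{(a, 36), (v, 24), (x, 25)}

P ⋈ S (natural join on G): {(a, x, 2, 12), (a, x, 2, 36), (v, a, 4, 15), (v, a, 4, 24), (x, b, 1, 10), (x, b, 1, 18), (x, b, 1, 25), (x, b, 1, 9), (x, r, 22, 10), (x, r, 22, 18), (x, r, 22, 25), (x, r, 22, 9)}
Filtering on E ≥ 19 leaves {(a, x, 2, 36), (v, a, 4, 24), (x, b, 1, 25), (x, r, 22, 25)}.
π[G, E]: project onto (G, E) (1 duplicate(s) eliminated) → {(a, 36), (v, 24), (x, 25)}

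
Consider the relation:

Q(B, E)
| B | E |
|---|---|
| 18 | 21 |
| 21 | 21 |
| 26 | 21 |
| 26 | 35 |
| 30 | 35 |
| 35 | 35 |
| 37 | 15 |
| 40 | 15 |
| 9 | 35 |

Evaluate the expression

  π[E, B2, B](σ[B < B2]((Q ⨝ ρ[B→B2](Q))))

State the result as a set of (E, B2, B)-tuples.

ρ[B→B2]: schema becomes (B2, E); tuples unchanged.
Q ⋈ ρ[B→B2](Q) (natural join on E): {(18, 21, 18), (18, 21, 21), (18, 21, 26), (21, 21, 18), (21, 21, 21), (21, 21, 26), (26, 21, 18), (26, 21, 21), (26, 21, 26), (26, 35, 26), (26, 35, 30), (26, 35, 35), (26, 35, 9), (30, 35, 26), (30, 35, 30), (30, 35, 35), (30, 35, 9), (35, 35, 26), (35, 35, 30), (35, 35, 35), (35, 35, 9), (37, 15, 37), (37, 15, 40), (40, 15, 37), (40, 15, 40), (9, 35, 26), (9, 35, 30), (9, 35, 35), (9, 35, 9)}
Filtering on B < B2 leaves {(18, 21, 21), (18, 21, 26), (21, 21, 26), (26, 35, 30), (26, 35, 35), (30, 35, 35), (37, 15, 40), (9, 35, 26), (9, 35, 30), (9, 35, 35)}.
Keep only column(s) E, B2, B: {(15, 40, 37), (21, 21, 18), (21, 26, 18), (21, 26, 21), (35, 26, 9), (35, 30, 26), (35, 30, 9), (35, 35, 26), (35, 35, 30), (35, 35, 9)}

{(15, 40, 37), (21, 21, 18), (21, 26, 18), (21, 26, 21), (35, 26, 9), (35, 30, 26), (35, 30, 9), (35, 35, 26), (35, 35, 30), (35, 35, 9)}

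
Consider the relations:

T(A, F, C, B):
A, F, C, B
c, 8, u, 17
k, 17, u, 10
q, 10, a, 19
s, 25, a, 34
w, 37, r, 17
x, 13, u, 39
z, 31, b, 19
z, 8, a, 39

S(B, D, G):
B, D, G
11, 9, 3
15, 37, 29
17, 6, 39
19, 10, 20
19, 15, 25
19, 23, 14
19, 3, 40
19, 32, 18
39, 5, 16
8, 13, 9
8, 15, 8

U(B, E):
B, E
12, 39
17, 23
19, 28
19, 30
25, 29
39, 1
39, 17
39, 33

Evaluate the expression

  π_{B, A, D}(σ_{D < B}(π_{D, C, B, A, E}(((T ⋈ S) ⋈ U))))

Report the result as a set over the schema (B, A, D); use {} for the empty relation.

T ⋈ S (natural join on B): {(c, 8, u, 17, 6, 39), (q, 10, a, 19, 10, 20), (q, 10, a, 19, 15, 25), (q, 10, a, 19, 23, 14), (q, 10, a, 19, 3, 40), (q, 10, a, 19, 32, 18), (w, 37, r, 17, 6, 39), (x, 13, u, 39, 5, 16), (z, 31, b, 19, 10, 20), (z, 31, b, 19, 15, 25), (z, 31, b, 19, 23, 14), (z, 31, b, 19, 3, 40), (z, 31, b, 19, 32, 18), (z, 8, a, 39, 5, 16)}
(T ⋈ S) ⋈ U (natural join on B): {(c, 8, u, 17, 6, 39, 23), (q, 10, a, 19, 10, 20, 28), (q, 10, a, 19, 10, 20, 30), (q, 10, a, 19, 15, 25, 28), (q, 10, a, 19, 15, 25, 30), (q, 10, a, 19, 23, 14, 28), (q, 10, a, 19, 23, 14, 30), (q, 10, a, 19, 3, 40, 28), (q, 10, a, 19, 3, 40, 30), (q, 10, a, 19, 32, 18, 28), (q, 10, a, 19, 32, 18, 30), (w, 37, r, 17, 6, 39, 23), (x, 13, u, 39, 5, 16, 1), (x, 13, u, 39, 5, 16, 17), (x, 13, u, 39, 5, 16, 33), (z, 31, b, 19, 10, 20, 28), (z, 31, b, 19, 10, 20, 30), (z, 31, b, 19, 15, 25, 28), (z, 31, b, 19, 15, 25, 30), (z, 31, b, 19, 23, 14, 28), (z, 31, b, 19, 23, 14, 30), (z, 31, b, 19, 3, 40, 28), (z, 31, b, 19, 3, 40, 30), (z, 31, b, 19, 32, 18, 28), (z, 31, b, 19, 32, 18, 30), (z, 8, a, 39, 5, 16, 1), (z, 8, a, 39, 5, 16, 17), (z, 8, a, 39, 5, 16, 33)}
π_{D, C, B, A, E} gives {(10, a, 19, q, 28), (10, a, 19, q, 30), (10, b, 19, z, 28), (10, b, 19, z, 30), (15, a, 19, q, 28), (15, a, 19, q, 30), (15, b, 19, z, 28), (15, b, 19, z, 30), (23, a, 19, q, 28), (23, a, 19, q, 30), (23, b, 19, z, 28), (23, b, 19, z, 30), (3, a, 19, q, 28), (3, a, 19, q, 30), (3, b, 19, z, 28), (3, b, 19, z, 30), (32, a, 19, q, 28), (32, a, 19, q, 30), (32, b, 19, z, 28), (32, b, 19, z, 30), (5, a, 39, z, 1), (5, a, 39, z, 17), (5, a, 39, z, 33), (5, u, 39, x, 1), (5, u, 39, x, 17), (5, u, 39, x, 33), (6, r, 17, w, 23), (6, u, 17, c, 23)}.
Filtering on D < B leaves {(10, a, 19, q, 28), (10, a, 19, q, 30), (10, b, 19, z, 28), (10, b, 19, z, 30), (15, a, 19, q, 28), (15, a, 19, q, 30), (15, b, 19, z, 28), (15, b, 19, z, 30), (3, a, 19, q, 28), (3, a, 19, q, 30), (3, b, 19, z, 28), (3, b, 19, z, 30), (5, a, 39, z, 1), (5, a, 39, z, 17), (5, a, 39, z, 33), (5, u, 39, x, 1), (5, u, 39, x, 17), (5, u, 39, x, 33), (6, r, 17, w, 23), (6, u, 17, c, 23)}.
π_{B, A, D} gives {(17, c, 6), (17, w, 6), (19, q, 10), (19, q, 15), (19, q, 3), (19, z, 10), (19, z, 15), (19, z, 3), (39, x, 5), (39, z, 5)} (10 duplicate(s) eliminated).

{(17, c, 6), (17, w, 6), (19, q, 10), (19, q, 15), (19, q, 3), (19, z, 10), (19, z, 15), (19, z, 3), (39, x, 5), (39, z, 5)}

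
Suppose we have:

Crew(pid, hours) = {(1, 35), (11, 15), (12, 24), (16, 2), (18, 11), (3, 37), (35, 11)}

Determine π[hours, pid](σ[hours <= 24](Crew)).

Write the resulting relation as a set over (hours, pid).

Selection hours <= 24: {(11, 15), (12, 24), (16, 2), (18, 11), (35, 11)}
π[hours, pid]: project onto (hours, pid) → {(11, 18), (11, 35), (15, 11), (2, 16), (24, 12)}

{(11, 18), (11, 35), (15, 11), (2, 16), (24, 12)}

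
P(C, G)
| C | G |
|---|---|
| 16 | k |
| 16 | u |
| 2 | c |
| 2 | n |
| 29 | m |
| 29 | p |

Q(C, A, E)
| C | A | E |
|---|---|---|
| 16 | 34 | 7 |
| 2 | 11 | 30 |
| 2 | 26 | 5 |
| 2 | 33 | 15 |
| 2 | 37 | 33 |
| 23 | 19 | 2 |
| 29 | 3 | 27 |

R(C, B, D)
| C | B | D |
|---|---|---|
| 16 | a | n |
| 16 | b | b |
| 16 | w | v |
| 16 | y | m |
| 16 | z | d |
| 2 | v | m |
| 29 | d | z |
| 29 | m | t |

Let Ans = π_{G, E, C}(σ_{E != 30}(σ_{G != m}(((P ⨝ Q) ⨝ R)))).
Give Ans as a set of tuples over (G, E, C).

{(c, 15, 2), (c, 33, 2), (c, 5, 2), (k, 7, 16), (n, 15, 2), (n, 33, 2), (n, 5, 2), (p, 27, 29), (u, 7, 16)}

Natural join on C: {(16, k, 34, 7), (16, u, 34, 7), (2, c, 11, 30), (2, c, 26, 5), (2, c, 33, 15), (2, c, 37, 33), (2, n, 11, 30), (2, n, 26, 5), (2, n, 33, 15), (2, n, 37, 33), (29, m, 3, 27), (29, p, 3, 27)}
Natural join on C: {(16, k, 34, 7, a, n), (16, k, 34, 7, b, b), (16, k, 34, 7, w, v), (16, k, 34, 7, y, m), (16, k, 34, 7, z, d), (16, u, 34, 7, a, n), (16, u, 34, 7, b, b), (16, u, 34, 7, w, v), (16, u, 34, 7, y, m), (16, u, 34, 7, z, d), (2, c, 11, 30, v, m), (2, c, 26, 5, v, m), (2, c, 33, 15, v, m), (2, c, 37, 33, v, m), (2, n, 11, 30, v, m), (2, n, 26, 5, v, m), (2, n, 33, 15, v, m), (2, n, 37, 33, v, m), (29, m, 3, 27, d, z), (29, m, 3, 27, m, t), (29, p, 3, 27, d, z), (29, p, 3, 27, m, t)}
Filtering on G != m leaves {(16, k, 34, 7, a, n), (16, k, 34, 7, b, b), (16, k, 34, 7, w, v), (16, k, 34, 7, y, m), (16, k, 34, 7, z, d), (16, u, 34, 7, a, n), (16, u, 34, 7, b, b), (16, u, 34, 7, w, v), (16, u, 34, 7, y, m), (16, u, 34, 7, z, d), (2, c, 11, 30, v, m), (2, c, 26, 5, v, m), (2, c, 33, 15, v, m), (2, c, 37, 33, v, m), (2, n, 11, 30, v, m), (2, n, 26, 5, v, m), (2, n, 33, 15, v, m), (2, n, 37, 33, v, m), (29, p, 3, 27, d, z), (29, p, 3, 27, m, t)}.
Filtering on E != 30 leaves {(16, k, 34, 7, a, n), (16, k, 34, 7, b, b), (16, k, 34, 7, w, v), (16, k, 34, 7, y, m), (16, k, 34, 7, z, d), (16, u, 34, 7, a, n), (16, u, 34, 7, b, b), (16, u, 34, 7, w, v), (16, u, 34, 7, y, m), (16, u, 34, 7, z, d), (2, c, 26, 5, v, m), (2, c, 33, 15, v, m), (2, c, 37, 33, v, m), (2, n, 26, 5, v, m), (2, n, 33, 15, v, m), (2, n, 37, 33, v, m), (29, p, 3, 27, d, z), (29, p, 3, 27, m, t)}.
Projecting to G, E, C (9 duplicate(s) eliminated): {(c, 15, 2), (c, 33, 2), (c, 5, 2), (k, 7, 16), (n, 15, 2), (n, 33, 2), (n, 5, 2), (p, 27, 29), (u, 7, 16)}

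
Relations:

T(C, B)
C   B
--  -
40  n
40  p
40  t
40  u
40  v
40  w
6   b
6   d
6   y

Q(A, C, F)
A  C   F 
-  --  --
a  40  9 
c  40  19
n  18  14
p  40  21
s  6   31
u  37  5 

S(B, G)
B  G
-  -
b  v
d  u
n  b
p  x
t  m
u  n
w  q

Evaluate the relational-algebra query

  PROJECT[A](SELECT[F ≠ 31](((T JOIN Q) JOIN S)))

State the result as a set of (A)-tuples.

Joining T and Q on C yields {(40, n, a, 9), (40, n, c, 19), (40, n, p, 21), (40, p, a, 9), (40, p, c, 19), (40, p, p, 21), (40, t, a, 9), (40, t, c, 19), (40, t, p, 21), (40, u, a, 9), (40, u, c, 19), (40, u, p, 21), (40, v, a, 9), (40, v, c, 19), (40, v, p, 21), (40, w, a, 9), (40, w, c, 19), (40, w, p, 21), (6, b, s, 31), (6, d, s, 31), (6, y, s, 31)}.
Joining (T JOIN Q) and S on B yields {(40, n, a, 9, b), (40, n, c, 19, b), (40, n, p, 21, b), (40, p, a, 9, x), (40, p, c, 19, x), (40, p, p, 21, x), (40, t, a, 9, m), (40, t, c, 19, m), (40, t, p, 21, m), (40, u, a, 9, n), (40, u, c, 19, n), (40, u, p, 21, n), (40, w, a, 9, q), (40, w, c, 19, q), (40, w, p, 21, q), (6, b, s, 31, v), (6, d, s, 31, u)}.
Selection F ≠ 31: {(40, n, a, 9, b), (40, n, c, 19, b), (40, n, p, 21, b), (40, p, a, 9, x), (40, p, c, 19, x), (40, p, p, 21, x), (40, t, a, 9, m), (40, t, c, 19, m), (40, t, p, 21, m), (40, u, a, 9, n), (40, u, c, 19, n), (40, u, p, 21, n), (40, w, a, 9, q), (40, w, c, 19, q), (40, w, p, 21, q)}
π_{A} gives {a, c, p} (12 duplicate(s) eliminated).

{a, c, p}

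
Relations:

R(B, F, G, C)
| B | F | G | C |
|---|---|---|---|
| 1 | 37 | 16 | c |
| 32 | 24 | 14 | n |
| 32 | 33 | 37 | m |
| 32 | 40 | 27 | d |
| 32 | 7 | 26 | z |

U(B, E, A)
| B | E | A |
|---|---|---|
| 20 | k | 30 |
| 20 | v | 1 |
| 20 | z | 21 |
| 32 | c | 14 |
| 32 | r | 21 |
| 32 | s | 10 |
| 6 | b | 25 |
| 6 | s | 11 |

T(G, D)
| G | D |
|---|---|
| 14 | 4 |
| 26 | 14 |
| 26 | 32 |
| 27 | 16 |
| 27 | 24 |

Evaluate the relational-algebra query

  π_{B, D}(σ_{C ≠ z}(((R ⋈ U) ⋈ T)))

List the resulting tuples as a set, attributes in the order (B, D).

{(32, 16), (32, 24), (32, 4)}

R ⋈ U (natural join on B): {(32, 24, 14, n, c, 14), (32, 24, 14, n, r, 21), (32, 24, 14, n, s, 10), (32, 33, 37, m, c, 14), (32, 33, 37, m, r, 21), (32, 33, 37, m, s, 10), (32, 40, 27, d, c, 14), (32, 40, 27, d, r, 21), (32, 40, 27, d, s, 10), (32, 7, 26, z, c, 14), (32, 7, 26, z, r, 21), (32, 7, 26, z, s, 10)}
(R ⋈ U) ⋈ T (natural join on G): {(32, 24, 14, n, c, 14, 4), (32, 24, 14, n, r, 21, 4), (32, 24, 14, n, s, 10, 4), (32, 40, 27, d, c, 14, 16), (32, 40, 27, d, c, 14, 24), (32, 40, 27, d, r, 21, 16), (32, 40, 27, d, r, 21, 24), (32, 40, 27, d, s, 10, 16), (32, 40, 27, d, s, 10, 24), (32, 7, 26, z, c, 14, 14), (32, 7, 26, z, c, 14, 32), (32, 7, 26, z, r, 21, 14), (32, 7, 26, z, r, 21, 32), (32, 7, 26, z, s, 10, 14), (32, 7, 26, z, s, 10, 32)}
Filtering on C ≠ z leaves {(32, 24, 14, n, c, 14, 4), (32, 24, 14, n, r, 21, 4), (32, 24, 14, n, s, 10, 4), (32, 40, 27, d, c, 14, 16), (32, 40, 27, d, c, 14, 24), (32, 40, 27, d, r, 21, 16), (32, 40, 27, d, r, 21, 24), (32, 40, 27, d, s, 10, 16), (32, 40, 27, d, s, 10, 24)}.
Projecting to B, D (6 duplicate(s) eliminated): {(32, 16), (32, 24), (32, 4)}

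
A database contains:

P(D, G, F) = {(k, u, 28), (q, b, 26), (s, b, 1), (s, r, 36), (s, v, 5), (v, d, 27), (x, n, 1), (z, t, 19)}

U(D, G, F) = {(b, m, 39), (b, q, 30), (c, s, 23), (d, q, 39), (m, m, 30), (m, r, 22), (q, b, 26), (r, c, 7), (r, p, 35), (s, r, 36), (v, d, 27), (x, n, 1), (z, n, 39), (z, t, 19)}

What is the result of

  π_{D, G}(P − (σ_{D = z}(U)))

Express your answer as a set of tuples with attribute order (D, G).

Filtering on D = z leaves {(z, n, 39), (z, t, 19)}.
Taking the difference: {(k, u, 28), (q, b, 26), (s, b, 1), (s, r, 36), (s, v, 5), (v, d, 27), (x, n, 1)}
π[D, G]: project onto (D, G) → {(k, u), (q, b), (s, b), (s, r), (s, v), (v, d), (x, n)}

{(k, u), (q, b), (s, b), (s, r), (s, v), (v, d), (x, n)}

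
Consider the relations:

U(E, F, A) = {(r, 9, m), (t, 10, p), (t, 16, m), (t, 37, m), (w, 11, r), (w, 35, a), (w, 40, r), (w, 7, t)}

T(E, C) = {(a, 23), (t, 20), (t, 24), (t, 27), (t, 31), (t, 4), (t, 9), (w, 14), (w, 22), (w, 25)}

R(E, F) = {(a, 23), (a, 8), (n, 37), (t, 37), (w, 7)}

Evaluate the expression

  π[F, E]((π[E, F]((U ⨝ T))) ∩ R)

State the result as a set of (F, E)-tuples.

Natural join on E: {(t, 10, p, 20), (t, 10, p, 24), (t, 10, p, 27), (t, 10, p, 31), (t, 10, p, 4), (t, 10, p, 9), (t, 16, m, 20), (t, 16, m, 24), (t, 16, m, 27), (t, 16, m, 31), (t, 16, m, 4), (t, 16, m, 9), (t, 37, m, 20), (t, 37, m, 24), (t, 37, m, 27), (t, 37, m, 31), (t, 37, m, 4), (t, 37, m, 9), (w, 11, r, 14), (w, 11, r, 22), (w, 11, r, 25), (w, 35, a, 14), (w, 35, a, 22), (w, 35, a, 25), (w, 40, r, 14), (w, 40, r, 22), (w, 40, r, 25), (w, 7, t, 14), (w, 7, t, 22), (w, 7, t, 25)}
Keep only column(s) E, F (23 duplicate(s) eliminated): {(t, 10), (t, 16), (t, 37), (w, 11), (w, 35), (w, 40), (w, 7)}
Set intersection of the two operands is {(t, 37), (w, 7)}.
Keep only column(s) F, E: {(37, t), (7, w)}

{(37, t), (7, w)}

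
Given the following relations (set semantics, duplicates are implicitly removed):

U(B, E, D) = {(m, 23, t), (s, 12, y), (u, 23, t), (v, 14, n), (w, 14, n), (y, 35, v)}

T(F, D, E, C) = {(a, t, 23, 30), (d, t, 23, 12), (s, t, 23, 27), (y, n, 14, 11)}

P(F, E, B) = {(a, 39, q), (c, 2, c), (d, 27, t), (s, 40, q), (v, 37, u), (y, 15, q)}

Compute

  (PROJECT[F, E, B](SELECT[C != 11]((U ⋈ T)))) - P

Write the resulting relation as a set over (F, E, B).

Joining U and T on E, D yields {(m, 23, t, a, 30), (m, 23, t, d, 12), (m, 23, t, s, 27), (u, 23, t, a, 30), (u, 23, t, d, 12), (u, 23, t, s, 27), (v, 14, n, y, 11), (w, 14, n, y, 11)}.
Filtering on C != 11 leaves {(m, 23, t, a, 30), (m, 23, t, d, 12), (m, 23, t, s, 27), (u, 23, t, a, 30), (u, 23, t, d, 12), (u, 23, t, s, 27)}.
Keep only column(s) F, E, B: {(a, 23, m), (a, 23, u), (d, 23, m), (d, 23, u), (s, 23, m), (s, 23, u)}
Set difference of the two operands is {(a, 23, m), (a, 23, u), (d, 23, m), (d, 23, u), (s, 23, m), (s, 23, u)}.

{(a, 23, m), (a, 23, u), (d, 23, m), (d, 23, u), (s, 23, m), (s, 23, u)}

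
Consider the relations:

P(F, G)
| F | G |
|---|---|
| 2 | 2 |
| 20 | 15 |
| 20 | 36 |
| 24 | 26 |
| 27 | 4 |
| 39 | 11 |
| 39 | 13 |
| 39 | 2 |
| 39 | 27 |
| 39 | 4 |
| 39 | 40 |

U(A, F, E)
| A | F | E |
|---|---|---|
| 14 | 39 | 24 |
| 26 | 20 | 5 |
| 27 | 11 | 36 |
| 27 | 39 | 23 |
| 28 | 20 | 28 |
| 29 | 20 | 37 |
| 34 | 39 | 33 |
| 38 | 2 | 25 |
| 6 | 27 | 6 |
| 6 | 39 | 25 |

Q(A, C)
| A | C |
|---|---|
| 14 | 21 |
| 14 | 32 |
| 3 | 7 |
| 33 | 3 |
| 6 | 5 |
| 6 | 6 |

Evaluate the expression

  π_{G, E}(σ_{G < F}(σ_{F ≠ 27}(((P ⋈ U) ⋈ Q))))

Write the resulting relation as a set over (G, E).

{(11, 24), (11, 25), (13, 24), (13, 25), (2, 24), (2, 25), (27, 24), (27, 25), (4, 24), (4, 25)}

Joining P and U on F yields {(2, 2, 38, 25), (20, 15, 26, 5), (20, 15, 28, 28), (20, 15, 29, 37), (20, 36, 26, 5), (20, 36, 28, 28), (20, 36, 29, 37), (27, 4, 6, 6), (39, 11, 14, 24), (39, 11, 27, 23), (39, 11, 34, 33), (39, 11, 6, 25), (39, 13, 14, 24), (39, 13, 27, 23), (39, 13, 34, 33), (39, 13, 6, 25), (39, 2, 14, 24), (39, 2, 27, 23), (39, 2, 34, 33), (39, 2, 6, 25), (39, 27, 14, 24), (39, 27, 27, 23), (39, 27, 34, 33), (39, 27, 6, 25), (39, 4, 14, 24), (39, 4, 27, 23), (39, 4, 34, 33), (39, 4, 6, 25), (39, 40, 14, 24), (39, 40, 27, 23), (39, 40, 34, 33), (39, 40, 6, 25)}.
Joining (P ⋈ U) and Q on A yields {(27, 4, 6, 6, 5), (27, 4, 6, 6, 6), (39, 11, 14, 24, 21), (39, 11, 14, 24, 32), (39, 11, 6, 25, 5), (39, 11, 6, 25, 6), (39, 13, 14, 24, 21), (39, 13, 14, 24, 32), (39, 13, 6, 25, 5), (39, 13, 6, 25, 6), (39, 2, 14, 24, 21), (39, 2, 14, 24, 32), (39, 2, 6, 25, 5), (39, 2, 6, 25, 6), (39, 27, 14, 24, 21), (39, 27, 14, 24, 32), (39, 27, 6, 25, 5), (39, 27, 6, 25, 6), (39, 4, 14, 24, 21), (39, 4, 14, 24, 32), (39, 4, 6, 25, 5), (39, 4, 6, 25, 6), (39, 40, 14, 24, 21), (39, 40, 14, 24, 32), (39, 40, 6, 25, 5), (39, 40, 6, 25, 6)}.
Filtering on F ≠ 27 leaves {(39, 11, 14, 24, 21), (39, 11, 14, 24, 32), (39, 11, 6, 25, 5), (39, 11, 6, 25, 6), (39, 13, 14, 24, 21), (39, 13, 14, 24, 32), (39, 13, 6, 25, 5), (39, 13, 6, 25, 6), (39, 2, 14, 24, 21), (39, 2, 14, 24, 32), (39, 2, 6, 25, 5), (39, 2, 6, 25, 6), (39, 27, 14, 24, 21), (39, 27, 14, 24, 32), (39, 27, 6, 25, 5), (39, 27, 6, 25, 6), (39, 4, 14, 24, 21), (39, 4, 14, 24, 32), (39, 4, 6, 25, 5), (39, 4, 6, 25, 6), (39, 40, 14, 24, 21), (39, 40, 14, 24, 32), (39, 40, 6, 25, 5), (39, 40, 6, 25, 6)}.
Filtering on G < F leaves {(39, 11, 14, 24, 21), (39, 11, 14, 24, 32), (39, 11, 6, 25, 5), (39, 11, 6, 25, 6), (39, 13, 14, 24, 21), (39, 13, 14, 24, 32), (39, 13, 6, 25, 5), (39, 13, 6, 25, 6), (39, 2, 14, 24, 21), (39, 2, 14, 24, 32), (39, 2, 6, 25, 5), (39, 2, 6, 25, 6), (39, 27, 14, 24, 21), (39, 27, 14, 24, 32), (39, 27, 6, 25, 5), (39, 27, 6, 25, 6), (39, 4, 14, 24, 21), (39, 4, 14, 24, 32), (39, 4, 6, 25, 5), (39, 4, 6, 25, 6)}.
Projecting to G, E (10 duplicate(s) eliminated): {(11, 24), (11, 25), (13, 24), (13, 25), (2, 24), (2, 25), (27, 24), (27, 25), (4, 24), (4, 25)}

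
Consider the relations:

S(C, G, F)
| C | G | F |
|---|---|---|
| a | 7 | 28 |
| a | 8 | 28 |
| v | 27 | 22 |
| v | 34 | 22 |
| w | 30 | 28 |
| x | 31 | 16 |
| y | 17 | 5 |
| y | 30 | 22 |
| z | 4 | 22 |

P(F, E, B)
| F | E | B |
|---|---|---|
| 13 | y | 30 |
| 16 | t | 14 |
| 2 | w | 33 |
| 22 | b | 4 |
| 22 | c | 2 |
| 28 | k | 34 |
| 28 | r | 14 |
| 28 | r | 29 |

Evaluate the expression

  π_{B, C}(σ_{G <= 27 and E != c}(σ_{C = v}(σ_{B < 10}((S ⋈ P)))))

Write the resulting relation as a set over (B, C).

S ⋈ P (natural join on F): {(a, 7, 28, k, 34), (a, 7, 28, r, 14), (a, 7, 28, r, 29), (a, 8, 28, k, 34), (a, 8, 28, r, 14), (a, 8, 28, r, 29), (v, 27, 22, b, 4), (v, 27, 22, c, 2), (v, 34, 22, b, 4), (v, 34, 22, c, 2), (w, 30, 28, k, 34), (w, 30, 28, r, 14), (w, 30, 28, r, 29), (x, 31, 16, t, 14), (y, 30, 22, b, 4), (y, 30, 22, c, 2), (z, 4, 22, b, 4), (z, 4, 22, c, 2)}
Selection B < 10: {(v, 27, 22, b, 4), (v, 27, 22, c, 2), (v, 34, 22, b, 4), (v, 34, 22, c, 2), (y, 30, 22, b, 4), (y, 30, 22, c, 2), (z, 4, 22, b, 4), (z, 4, 22, c, 2)}
Selection C = v: {(v, 27, 22, b, 4), (v, 27, 22, c, 2), (v, 34, 22, b, 4), (v, 34, 22, c, 2)}
Selection G <= 27 and E != c: {(v, 27, 22, b, 4)}
Projecting to B, C: {(4, v)}

{(4, v)}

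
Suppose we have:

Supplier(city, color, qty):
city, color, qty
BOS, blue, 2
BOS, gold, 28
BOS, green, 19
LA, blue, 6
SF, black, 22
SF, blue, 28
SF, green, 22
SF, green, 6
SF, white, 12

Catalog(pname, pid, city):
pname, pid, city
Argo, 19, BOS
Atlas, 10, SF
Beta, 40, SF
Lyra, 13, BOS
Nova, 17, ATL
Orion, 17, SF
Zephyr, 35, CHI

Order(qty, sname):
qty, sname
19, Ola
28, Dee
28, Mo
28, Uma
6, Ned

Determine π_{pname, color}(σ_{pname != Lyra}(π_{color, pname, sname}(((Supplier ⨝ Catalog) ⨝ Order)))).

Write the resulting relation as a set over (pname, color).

{(Argo, gold), (Argo, green), (Atlas, blue), (Atlas, green), (Beta, blue), (Beta, green), (Orion, blue), (Orion, green)}

Supplier ⋈ Catalog (natural join on city): {(BOS, blue, 2, Argo, 19), (BOS, blue, 2, Lyra, 13), (BOS, gold, 28, Argo, 19), (BOS, gold, 28, Lyra, 13), (BOS, green, 19, Argo, 19), (BOS, green, 19, Lyra, 13), (SF, black, 22, Atlas, 10), (SF, black, 22, Beta, 40), (SF, black, 22, Orion, 17), (SF, blue, 28, Atlas, 10), (SF, blue, 28, Beta, 40), (SF, blue, 28, Orion, 17), (SF, green, 22, Atlas, 10), (SF, green, 22, Beta, 40), (SF, green, 22, Orion, 17), (SF, green, 6, Atlas, 10), (SF, green, 6, Beta, 40), (SF, green, 6, Orion, 17), (SF, white, 12, Atlas, 10), (SF, white, 12, Beta, 40), (SF, white, 12, Orion, 17)}
(Supplier ⨝ Catalog) ⋈ Order (natural join on qty): {(BOS, gold, 28, Argo, 19, Dee), (BOS, gold, 28, Argo, 19, Mo), (BOS, gold, 28, Argo, 19, Uma), (BOS, gold, 28, Lyra, 13, Dee), (BOS, gold, 28, Lyra, 13, Mo), (BOS, gold, 28, Lyra, 13, Uma), (BOS, green, 19, Argo, 19, Ola), (BOS, green, 19, Lyra, 13, Ola), (SF, blue, 28, Atlas, 10, Dee), (SF, blue, 28, Atlas, 10, Mo), (SF, blue, 28, Atlas, 10, Uma), (SF, blue, 28, Beta, 40, Dee), (SF, blue, 28, Beta, 40, Mo), (SF, blue, 28, Beta, 40, Uma), (SF, blue, 28, Orion, 17, Dee), (SF, blue, 28, Orion, 17, Mo), (SF, blue, 28, Orion, 17, Uma), (SF, green, 6, Atlas, 10, Ned), (SF, green, 6, Beta, 40, Ned), (SF, green, 6, Orion, 17, Ned)}
π[color, pname, sname]: project onto (color, pname, sname) → {(blue, Atlas, Dee), (blue, Atlas, Mo), (blue, Atlas, Uma), (blue, Beta, Dee), (blue, Beta, Mo), (blue, Beta, Uma), (blue, Orion, Dee), (blue, Orion, Mo), (blue, Orion, Uma), (gold, Argo, Dee), (gold, Argo, Mo), (gold, Argo, Uma), (gold, Lyra, Dee), (gold, Lyra, Mo), (gold, Lyra, Uma), (green, Argo, Ola), (green, Atlas, Ned), (green, Beta, Ned), (green, Lyra, Ola), (green, Orion, Ned)}
Filtering on pname != Lyra leaves {(blue, Atlas, Dee), (blue, Atlas, Mo), (blue, Atlas, Uma), (blue, Beta, Dee), (blue, Beta, Mo), (blue, Beta, Uma), (blue, Orion, Dee), (blue, Orion, Mo), (blue, Orion, Uma), (gold, Argo, Dee), (gold, Argo, Mo), (gold, Argo, Uma), (green, Argo, Ola), (green, Atlas, Ned), (green, Beta, Ned), (green, Orion, Ned)}.
π[pname, color]: project onto (pname, color) (8 duplicate(s) eliminated) → {(Argo, gold), (Argo, green), (Atlas, blue), (Atlas, green), (Beta, blue), (Beta, green), (Orion, blue), (Orion, green)}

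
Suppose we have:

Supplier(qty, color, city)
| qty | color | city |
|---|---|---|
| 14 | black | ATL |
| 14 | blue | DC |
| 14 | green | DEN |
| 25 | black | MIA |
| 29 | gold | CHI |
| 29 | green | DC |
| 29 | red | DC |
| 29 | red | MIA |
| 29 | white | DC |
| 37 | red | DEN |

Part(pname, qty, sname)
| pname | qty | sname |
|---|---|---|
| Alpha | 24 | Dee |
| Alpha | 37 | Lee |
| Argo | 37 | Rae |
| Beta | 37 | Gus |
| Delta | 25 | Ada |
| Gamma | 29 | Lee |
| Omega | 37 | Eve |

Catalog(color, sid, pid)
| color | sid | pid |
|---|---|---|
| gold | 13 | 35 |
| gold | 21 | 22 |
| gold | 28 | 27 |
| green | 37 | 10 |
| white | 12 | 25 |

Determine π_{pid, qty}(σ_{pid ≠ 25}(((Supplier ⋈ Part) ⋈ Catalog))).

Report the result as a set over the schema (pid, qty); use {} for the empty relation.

{(10, 29), (22, 29), (27, 29), (35, 29)}

Supplier ⋈ Part (natural join on qty): {(25, black, MIA, Delta, Ada), (29, gold, CHI, Gamma, Lee), (29, green, DC, Gamma, Lee), (29, red, DC, Gamma, Lee), (29, red, MIA, Gamma, Lee), (29, white, DC, Gamma, Lee), (37, red, DEN, Alpha, Lee), (37, red, DEN, Argo, Rae), (37, red, DEN, Beta, Gus), (37, red, DEN, Omega, Eve)}
(Supplier ⋈ Part) ⋈ Catalog (natural join on color): {(29, gold, CHI, Gamma, Lee, 13, 35), (29, gold, CHI, Gamma, Lee, 21, 22), (29, gold, CHI, Gamma, Lee, 28, 27), (29, green, DC, Gamma, Lee, 37, 10), (29, white, DC, Gamma, Lee, 12, 25)}
Filtering on pid ≠ 25 leaves {(29, gold, CHI, Gamma, Lee, 13, 35), (29, gold, CHI, Gamma, Lee, 21, 22), (29, gold, CHI, Gamma, Lee, 28, 27), (29, green, DC, Gamma, Lee, 37, 10)}.
Projecting to pid, qty: {(10, 29), (22, 29), (27, 29), (35, 29)}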